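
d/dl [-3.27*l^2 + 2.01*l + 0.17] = 2.01 - 6.54*l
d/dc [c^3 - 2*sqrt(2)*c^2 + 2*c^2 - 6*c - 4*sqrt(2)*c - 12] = 3*c^2 - 4*sqrt(2)*c + 4*c - 6 - 4*sqrt(2)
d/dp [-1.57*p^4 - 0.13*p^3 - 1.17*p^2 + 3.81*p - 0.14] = -6.28*p^3 - 0.39*p^2 - 2.34*p + 3.81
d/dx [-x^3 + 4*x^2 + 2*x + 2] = -3*x^2 + 8*x + 2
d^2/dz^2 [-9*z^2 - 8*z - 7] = -18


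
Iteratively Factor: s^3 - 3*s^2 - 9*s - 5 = (s - 5)*(s^2 + 2*s + 1) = (s - 5)*(s + 1)*(s + 1)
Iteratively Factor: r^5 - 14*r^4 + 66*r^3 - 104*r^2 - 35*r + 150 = (r - 5)*(r^4 - 9*r^3 + 21*r^2 + r - 30) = (r - 5)*(r - 2)*(r^3 - 7*r^2 + 7*r + 15) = (r - 5)*(r - 2)*(r + 1)*(r^2 - 8*r + 15) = (r - 5)*(r - 3)*(r - 2)*(r + 1)*(r - 5)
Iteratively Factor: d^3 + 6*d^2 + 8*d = (d)*(d^2 + 6*d + 8) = d*(d + 4)*(d + 2)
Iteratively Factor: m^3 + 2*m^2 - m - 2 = (m + 2)*(m^2 - 1) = (m - 1)*(m + 2)*(m + 1)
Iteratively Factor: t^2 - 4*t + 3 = (t - 3)*(t - 1)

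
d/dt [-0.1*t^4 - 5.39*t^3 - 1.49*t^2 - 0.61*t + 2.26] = -0.4*t^3 - 16.17*t^2 - 2.98*t - 0.61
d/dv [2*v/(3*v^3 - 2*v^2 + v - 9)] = 2*(-6*v^3 + 2*v^2 - 9)/(9*v^6 - 12*v^5 + 10*v^4 - 58*v^3 + 37*v^2 - 18*v + 81)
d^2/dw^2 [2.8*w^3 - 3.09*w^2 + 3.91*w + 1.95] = 16.8*w - 6.18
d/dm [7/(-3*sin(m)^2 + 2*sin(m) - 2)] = 14*(3*sin(m) - 1)*cos(m)/(3*sin(m)^2 - 2*sin(m) + 2)^2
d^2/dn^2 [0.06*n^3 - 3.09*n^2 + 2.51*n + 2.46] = 0.36*n - 6.18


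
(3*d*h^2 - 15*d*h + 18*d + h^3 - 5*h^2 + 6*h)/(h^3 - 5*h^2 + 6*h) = (3*d + h)/h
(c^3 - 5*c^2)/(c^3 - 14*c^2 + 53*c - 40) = c^2/(c^2 - 9*c + 8)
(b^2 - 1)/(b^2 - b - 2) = (b - 1)/(b - 2)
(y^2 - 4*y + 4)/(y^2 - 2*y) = (y - 2)/y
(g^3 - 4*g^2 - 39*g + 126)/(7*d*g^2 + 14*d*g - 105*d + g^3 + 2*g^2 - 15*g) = (g^2 - g - 42)/(7*d*g + 35*d + g^2 + 5*g)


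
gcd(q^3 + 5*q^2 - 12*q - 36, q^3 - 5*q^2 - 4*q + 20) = q + 2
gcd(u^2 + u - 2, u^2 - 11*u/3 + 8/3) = u - 1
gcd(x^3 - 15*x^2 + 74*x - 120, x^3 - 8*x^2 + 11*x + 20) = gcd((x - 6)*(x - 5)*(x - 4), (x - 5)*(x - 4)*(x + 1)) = x^2 - 9*x + 20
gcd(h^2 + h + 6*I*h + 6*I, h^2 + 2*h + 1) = h + 1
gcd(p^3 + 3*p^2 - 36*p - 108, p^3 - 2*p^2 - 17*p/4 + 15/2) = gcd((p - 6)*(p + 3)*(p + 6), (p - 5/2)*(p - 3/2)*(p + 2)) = 1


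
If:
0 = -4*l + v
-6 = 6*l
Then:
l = -1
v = -4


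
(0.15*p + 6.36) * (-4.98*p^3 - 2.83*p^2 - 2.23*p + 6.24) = -0.747*p^4 - 32.0973*p^3 - 18.3333*p^2 - 13.2468*p + 39.6864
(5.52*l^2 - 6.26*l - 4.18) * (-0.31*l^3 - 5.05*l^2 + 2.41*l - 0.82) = -1.7112*l^5 - 25.9354*l^4 + 46.212*l^3 + 1.496*l^2 - 4.9406*l + 3.4276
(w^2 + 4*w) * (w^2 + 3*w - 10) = w^4 + 7*w^3 + 2*w^2 - 40*w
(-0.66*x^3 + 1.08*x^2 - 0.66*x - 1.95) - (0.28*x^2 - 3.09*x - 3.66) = -0.66*x^3 + 0.8*x^2 + 2.43*x + 1.71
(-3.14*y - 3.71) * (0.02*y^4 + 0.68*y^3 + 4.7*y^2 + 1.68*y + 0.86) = -0.0628*y^5 - 2.2094*y^4 - 17.2808*y^3 - 22.7122*y^2 - 8.9332*y - 3.1906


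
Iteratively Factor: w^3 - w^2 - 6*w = (w - 3)*(w^2 + 2*w) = w*(w - 3)*(w + 2)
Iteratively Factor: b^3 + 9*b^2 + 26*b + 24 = (b + 4)*(b^2 + 5*b + 6) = (b + 3)*(b + 4)*(b + 2)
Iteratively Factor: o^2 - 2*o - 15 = (o + 3)*(o - 5)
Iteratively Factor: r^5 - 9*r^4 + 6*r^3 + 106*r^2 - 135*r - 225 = (r - 5)*(r^4 - 4*r^3 - 14*r^2 + 36*r + 45) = (r - 5)*(r - 3)*(r^3 - r^2 - 17*r - 15) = (r - 5)*(r - 3)*(r + 1)*(r^2 - 2*r - 15) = (r - 5)*(r - 3)*(r + 1)*(r + 3)*(r - 5)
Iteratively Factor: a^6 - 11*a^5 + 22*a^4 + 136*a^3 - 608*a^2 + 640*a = (a)*(a^5 - 11*a^4 + 22*a^3 + 136*a^2 - 608*a + 640) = a*(a - 2)*(a^4 - 9*a^3 + 4*a^2 + 144*a - 320) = a*(a - 4)*(a - 2)*(a^3 - 5*a^2 - 16*a + 80) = a*(a - 4)^2*(a - 2)*(a^2 - a - 20) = a*(a - 5)*(a - 4)^2*(a - 2)*(a + 4)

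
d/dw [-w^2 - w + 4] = -2*w - 1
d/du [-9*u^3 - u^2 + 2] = u*(-27*u - 2)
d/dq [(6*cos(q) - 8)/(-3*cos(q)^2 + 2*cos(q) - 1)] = 2*(-9*cos(q)^2 + 24*cos(q) - 5)*sin(q)/(3*sin(q)^2 + 2*cos(q) - 4)^2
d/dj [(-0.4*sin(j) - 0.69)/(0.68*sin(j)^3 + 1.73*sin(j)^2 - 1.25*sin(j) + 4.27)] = (0.544*sin(j)^3 + 2.0996*sin(j)^2 + 2.3874*sin(j) - 2.5705)*cos(j)/(0.4624*sin(j)^6 + 2.3528*sin(j)^5 + 1.2929*sin(j)^4 + 1.4822*sin(j)^3 + 16.3367*sin(j)^2 - 10.675*sin(j) + 18.2329)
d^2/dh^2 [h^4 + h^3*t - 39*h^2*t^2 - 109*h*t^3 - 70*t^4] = 12*h^2 + 6*h*t - 78*t^2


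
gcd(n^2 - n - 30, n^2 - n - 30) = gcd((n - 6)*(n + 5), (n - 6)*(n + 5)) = n^2 - n - 30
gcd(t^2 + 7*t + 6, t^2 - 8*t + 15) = 1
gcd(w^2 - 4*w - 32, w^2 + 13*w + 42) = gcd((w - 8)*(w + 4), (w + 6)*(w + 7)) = 1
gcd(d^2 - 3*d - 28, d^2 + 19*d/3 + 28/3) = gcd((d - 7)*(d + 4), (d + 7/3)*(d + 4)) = d + 4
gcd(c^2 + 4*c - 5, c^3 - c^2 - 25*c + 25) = c^2 + 4*c - 5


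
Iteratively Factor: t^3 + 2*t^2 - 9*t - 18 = (t + 2)*(t^2 - 9) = (t - 3)*(t + 2)*(t + 3)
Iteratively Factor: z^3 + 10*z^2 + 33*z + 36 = (z + 3)*(z^2 + 7*z + 12) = (z + 3)^2*(z + 4)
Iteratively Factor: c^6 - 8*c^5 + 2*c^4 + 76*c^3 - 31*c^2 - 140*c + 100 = (c + 2)*(c^5 - 10*c^4 + 22*c^3 + 32*c^2 - 95*c + 50) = (c - 1)*(c + 2)*(c^4 - 9*c^3 + 13*c^2 + 45*c - 50) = (c - 5)*(c - 1)*(c + 2)*(c^3 - 4*c^2 - 7*c + 10) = (c - 5)^2*(c - 1)*(c + 2)*(c^2 + c - 2) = (c - 5)^2*(c - 1)^2*(c + 2)*(c + 2)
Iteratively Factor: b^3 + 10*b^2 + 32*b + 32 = (b + 2)*(b^2 + 8*b + 16) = (b + 2)*(b + 4)*(b + 4)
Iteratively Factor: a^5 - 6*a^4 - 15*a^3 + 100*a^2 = (a - 5)*(a^4 - a^3 - 20*a^2) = (a - 5)^2*(a^3 + 4*a^2) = (a - 5)^2*(a + 4)*(a^2) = a*(a - 5)^2*(a + 4)*(a)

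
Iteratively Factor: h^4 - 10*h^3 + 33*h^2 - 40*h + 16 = (h - 4)*(h^3 - 6*h^2 + 9*h - 4) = (h - 4)*(h - 1)*(h^2 - 5*h + 4) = (h - 4)^2*(h - 1)*(h - 1)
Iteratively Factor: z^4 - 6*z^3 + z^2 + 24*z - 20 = (z + 2)*(z^3 - 8*z^2 + 17*z - 10) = (z - 1)*(z + 2)*(z^2 - 7*z + 10) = (z - 2)*(z - 1)*(z + 2)*(z - 5)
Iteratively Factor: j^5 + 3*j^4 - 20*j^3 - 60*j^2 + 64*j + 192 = (j - 4)*(j^4 + 7*j^3 + 8*j^2 - 28*j - 48) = (j - 4)*(j + 4)*(j^3 + 3*j^2 - 4*j - 12) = (j - 4)*(j + 3)*(j + 4)*(j^2 - 4) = (j - 4)*(j + 2)*(j + 3)*(j + 4)*(j - 2)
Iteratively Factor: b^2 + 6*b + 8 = (b + 4)*(b + 2)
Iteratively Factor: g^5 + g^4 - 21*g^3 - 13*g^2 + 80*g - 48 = (g + 3)*(g^4 - 2*g^3 - 15*g^2 + 32*g - 16) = (g - 4)*(g + 3)*(g^3 + 2*g^2 - 7*g + 4) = (g - 4)*(g + 3)*(g + 4)*(g^2 - 2*g + 1) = (g - 4)*(g - 1)*(g + 3)*(g + 4)*(g - 1)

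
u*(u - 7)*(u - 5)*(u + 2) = u^4 - 10*u^3 + 11*u^2 + 70*u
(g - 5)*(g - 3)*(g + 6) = g^3 - 2*g^2 - 33*g + 90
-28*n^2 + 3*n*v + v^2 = (-4*n + v)*(7*n + v)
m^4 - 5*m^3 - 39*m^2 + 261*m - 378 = (m - 6)*(m - 3)^2*(m + 7)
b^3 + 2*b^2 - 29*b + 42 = (b - 3)*(b - 2)*(b + 7)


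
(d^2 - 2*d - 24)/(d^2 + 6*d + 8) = (d - 6)/(d + 2)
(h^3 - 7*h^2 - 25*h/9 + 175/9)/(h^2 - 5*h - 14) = (h^2 - 25/9)/(h + 2)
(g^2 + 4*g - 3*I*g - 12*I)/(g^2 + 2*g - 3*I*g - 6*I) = (g + 4)/(g + 2)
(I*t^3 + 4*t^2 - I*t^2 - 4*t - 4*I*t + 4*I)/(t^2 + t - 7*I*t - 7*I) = (I*t^3 + t^2*(4 - I) - 4*t*(1 + I) + 4*I)/(t^2 + t*(1 - 7*I) - 7*I)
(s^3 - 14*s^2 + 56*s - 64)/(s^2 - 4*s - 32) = (s^2 - 6*s + 8)/(s + 4)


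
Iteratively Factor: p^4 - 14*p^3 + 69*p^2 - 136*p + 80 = (p - 1)*(p^3 - 13*p^2 + 56*p - 80) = (p - 4)*(p - 1)*(p^2 - 9*p + 20) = (p - 4)^2*(p - 1)*(p - 5)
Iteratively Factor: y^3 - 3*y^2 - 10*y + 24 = (y - 4)*(y^2 + y - 6) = (y - 4)*(y - 2)*(y + 3)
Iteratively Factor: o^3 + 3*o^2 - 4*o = (o - 1)*(o^2 + 4*o) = (o - 1)*(o + 4)*(o)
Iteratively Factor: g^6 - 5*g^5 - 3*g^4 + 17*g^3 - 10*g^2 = (g - 5)*(g^5 - 3*g^3 + 2*g^2) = g*(g - 5)*(g^4 - 3*g^2 + 2*g) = g*(g - 5)*(g + 2)*(g^3 - 2*g^2 + g) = g*(g - 5)*(g - 1)*(g + 2)*(g^2 - g) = g*(g - 5)*(g - 1)^2*(g + 2)*(g)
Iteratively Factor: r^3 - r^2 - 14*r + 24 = (r - 2)*(r^2 + r - 12) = (r - 3)*(r - 2)*(r + 4)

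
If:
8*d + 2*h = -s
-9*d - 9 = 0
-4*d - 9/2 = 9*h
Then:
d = -1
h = -1/18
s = 73/9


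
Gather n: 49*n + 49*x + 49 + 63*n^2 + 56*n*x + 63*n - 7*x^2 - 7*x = 63*n^2 + n*(56*x + 112) - 7*x^2 + 42*x + 49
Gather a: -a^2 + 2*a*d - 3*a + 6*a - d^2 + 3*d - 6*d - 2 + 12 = -a^2 + a*(2*d + 3) - d^2 - 3*d + 10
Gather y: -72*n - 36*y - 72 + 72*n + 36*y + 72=0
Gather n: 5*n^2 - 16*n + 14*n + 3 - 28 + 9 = 5*n^2 - 2*n - 16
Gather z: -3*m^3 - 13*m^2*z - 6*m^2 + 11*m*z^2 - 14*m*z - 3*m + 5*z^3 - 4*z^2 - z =-3*m^3 - 6*m^2 - 3*m + 5*z^3 + z^2*(11*m - 4) + z*(-13*m^2 - 14*m - 1)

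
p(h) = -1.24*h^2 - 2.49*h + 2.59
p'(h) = -2.48*h - 2.49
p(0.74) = 0.07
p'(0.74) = -4.33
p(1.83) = -6.12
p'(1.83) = -7.03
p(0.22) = 1.98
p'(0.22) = -3.04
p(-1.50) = 3.54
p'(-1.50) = 1.23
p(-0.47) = 3.49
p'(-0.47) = -1.32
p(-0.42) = 3.42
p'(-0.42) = -1.45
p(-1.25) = 3.76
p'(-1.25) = 0.61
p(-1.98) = 2.66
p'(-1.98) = 2.42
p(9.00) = -120.26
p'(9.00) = -24.81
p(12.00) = -205.85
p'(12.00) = -32.25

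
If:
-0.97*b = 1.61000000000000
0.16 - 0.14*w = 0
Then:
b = -1.66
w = 1.14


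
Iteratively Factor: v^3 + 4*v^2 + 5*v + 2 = (v + 1)*(v^2 + 3*v + 2) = (v + 1)^2*(v + 2)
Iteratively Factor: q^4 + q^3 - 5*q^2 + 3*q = (q - 1)*(q^3 + 2*q^2 - 3*q) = (q - 1)^2*(q^2 + 3*q) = (q - 1)^2*(q + 3)*(q)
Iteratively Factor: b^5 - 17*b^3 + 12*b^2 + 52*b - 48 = (b + 4)*(b^4 - 4*b^3 - b^2 + 16*b - 12) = (b - 3)*(b + 4)*(b^3 - b^2 - 4*b + 4) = (b - 3)*(b - 2)*(b + 4)*(b^2 + b - 2) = (b - 3)*(b - 2)*(b + 2)*(b + 4)*(b - 1)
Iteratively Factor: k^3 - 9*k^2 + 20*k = (k - 4)*(k^2 - 5*k) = (k - 5)*(k - 4)*(k)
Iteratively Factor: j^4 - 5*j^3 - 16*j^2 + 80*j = (j + 4)*(j^3 - 9*j^2 + 20*j) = j*(j + 4)*(j^2 - 9*j + 20) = j*(j - 4)*(j + 4)*(j - 5)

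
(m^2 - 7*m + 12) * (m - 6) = m^3 - 13*m^2 + 54*m - 72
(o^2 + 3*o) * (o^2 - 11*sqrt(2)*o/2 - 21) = o^4 - 11*sqrt(2)*o^3/2 + 3*o^3 - 33*sqrt(2)*o^2/2 - 21*o^2 - 63*o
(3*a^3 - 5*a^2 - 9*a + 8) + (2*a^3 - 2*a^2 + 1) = 5*a^3 - 7*a^2 - 9*a + 9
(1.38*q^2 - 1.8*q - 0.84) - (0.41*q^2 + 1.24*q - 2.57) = 0.97*q^2 - 3.04*q + 1.73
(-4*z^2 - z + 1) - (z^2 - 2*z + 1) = -5*z^2 + z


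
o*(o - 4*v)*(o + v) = o^3 - 3*o^2*v - 4*o*v^2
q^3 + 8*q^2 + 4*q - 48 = (q - 2)*(q + 4)*(q + 6)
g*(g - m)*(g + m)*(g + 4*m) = g^4 + 4*g^3*m - g^2*m^2 - 4*g*m^3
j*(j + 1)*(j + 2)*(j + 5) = j^4 + 8*j^3 + 17*j^2 + 10*j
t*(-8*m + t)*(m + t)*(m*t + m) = -8*m^3*t^2 - 8*m^3*t - 7*m^2*t^3 - 7*m^2*t^2 + m*t^4 + m*t^3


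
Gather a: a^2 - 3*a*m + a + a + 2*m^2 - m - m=a^2 + a*(2 - 3*m) + 2*m^2 - 2*m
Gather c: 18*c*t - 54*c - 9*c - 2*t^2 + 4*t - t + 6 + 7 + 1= c*(18*t - 63) - 2*t^2 + 3*t + 14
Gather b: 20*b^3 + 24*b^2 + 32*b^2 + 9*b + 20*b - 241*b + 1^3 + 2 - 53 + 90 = 20*b^3 + 56*b^2 - 212*b + 40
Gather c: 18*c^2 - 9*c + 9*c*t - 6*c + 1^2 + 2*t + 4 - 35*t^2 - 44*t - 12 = 18*c^2 + c*(9*t - 15) - 35*t^2 - 42*t - 7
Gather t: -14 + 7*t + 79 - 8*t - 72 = -t - 7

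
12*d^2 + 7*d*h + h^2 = (3*d + h)*(4*d + h)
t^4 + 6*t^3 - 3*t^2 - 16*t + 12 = (t - 1)^2*(t + 2)*(t + 6)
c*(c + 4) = c^2 + 4*c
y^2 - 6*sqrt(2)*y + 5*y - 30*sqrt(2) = (y + 5)*(y - 6*sqrt(2))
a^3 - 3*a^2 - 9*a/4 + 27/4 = (a - 3)*(a - 3/2)*(a + 3/2)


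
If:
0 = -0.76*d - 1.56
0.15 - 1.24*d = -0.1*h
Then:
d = -2.05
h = -26.95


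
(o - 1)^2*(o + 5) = o^3 + 3*o^2 - 9*o + 5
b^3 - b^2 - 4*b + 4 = (b - 2)*(b - 1)*(b + 2)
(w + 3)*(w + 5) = w^2 + 8*w + 15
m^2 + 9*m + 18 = (m + 3)*(m + 6)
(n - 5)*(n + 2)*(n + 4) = n^3 + n^2 - 22*n - 40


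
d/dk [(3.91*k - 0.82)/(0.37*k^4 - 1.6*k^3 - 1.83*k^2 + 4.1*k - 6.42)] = (-4.3401*k^4 + 13.7256*k^3 + 3.2193*k^2 - 3.0012*k - 21.7402)/(0.1369*k^8 - 1.184*k^7 + 1.2058*k^6 + 8.89*k^5 - 14.5219*k^4 + 5.538*k^3 + 40.3072*k^2 - 52.644*k + 41.2164)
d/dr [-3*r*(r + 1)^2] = 3*(-3*r - 1)*(r + 1)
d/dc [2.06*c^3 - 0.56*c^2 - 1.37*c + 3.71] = 6.18*c^2 - 1.12*c - 1.37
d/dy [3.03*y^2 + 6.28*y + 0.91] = 6.06*y + 6.28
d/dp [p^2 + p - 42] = 2*p + 1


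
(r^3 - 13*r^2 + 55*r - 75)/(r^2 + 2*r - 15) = (r^2 - 10*r + 25)/(r + 5)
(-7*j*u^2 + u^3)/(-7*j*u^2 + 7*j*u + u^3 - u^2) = u/(u - 1)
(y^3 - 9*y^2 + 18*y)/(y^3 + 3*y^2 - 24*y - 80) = y*(y^2 - 9*y + 18)/(y^3 + 3*y^2 - 24*y - 80)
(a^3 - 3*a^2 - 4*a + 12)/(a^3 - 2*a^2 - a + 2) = (a^2 - a - 6)/(a^2 - 1)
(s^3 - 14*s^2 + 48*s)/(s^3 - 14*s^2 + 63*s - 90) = s*(s - 8)/(s^2 - 8*s + 15)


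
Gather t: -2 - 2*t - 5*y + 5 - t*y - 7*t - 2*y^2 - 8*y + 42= t*(-y - 9) - 2*y^2 - 13*y + 45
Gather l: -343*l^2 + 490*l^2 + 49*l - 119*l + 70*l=147*l^2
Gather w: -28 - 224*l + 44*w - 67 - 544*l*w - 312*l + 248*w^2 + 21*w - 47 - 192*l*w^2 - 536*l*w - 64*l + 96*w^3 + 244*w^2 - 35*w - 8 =-600*l + 96*w^3 + w^2*(492 - 192*l) + w*(30 - 1080*l) - 150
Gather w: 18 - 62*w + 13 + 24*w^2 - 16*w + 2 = 24*w^2 - 78*w + 33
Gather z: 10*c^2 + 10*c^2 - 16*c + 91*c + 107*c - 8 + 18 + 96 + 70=20*c^2 + 182*c + 176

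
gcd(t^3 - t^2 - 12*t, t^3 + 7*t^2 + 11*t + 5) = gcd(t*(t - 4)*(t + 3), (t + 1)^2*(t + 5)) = 1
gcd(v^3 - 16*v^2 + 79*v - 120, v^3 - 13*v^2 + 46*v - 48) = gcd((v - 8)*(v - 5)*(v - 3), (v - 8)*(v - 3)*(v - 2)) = v^2 - 11*v + 24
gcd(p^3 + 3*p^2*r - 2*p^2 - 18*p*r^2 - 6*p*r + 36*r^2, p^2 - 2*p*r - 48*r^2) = p + 6*r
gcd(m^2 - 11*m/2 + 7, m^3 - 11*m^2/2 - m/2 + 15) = m - 2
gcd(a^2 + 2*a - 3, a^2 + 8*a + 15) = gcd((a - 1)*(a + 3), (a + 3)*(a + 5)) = a + 3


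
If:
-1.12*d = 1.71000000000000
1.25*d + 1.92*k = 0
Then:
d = -1.53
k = 0.99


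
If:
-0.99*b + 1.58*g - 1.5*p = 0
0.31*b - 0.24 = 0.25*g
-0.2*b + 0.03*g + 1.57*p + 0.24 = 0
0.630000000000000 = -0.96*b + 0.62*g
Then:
No Solution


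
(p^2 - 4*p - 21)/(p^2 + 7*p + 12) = (p - 7)/(p + 4)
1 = 1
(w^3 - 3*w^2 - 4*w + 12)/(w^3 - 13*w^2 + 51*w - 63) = (w^2 - 4)/(w^2 - 10*w + 21)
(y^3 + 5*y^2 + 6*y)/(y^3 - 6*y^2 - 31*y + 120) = y*(y^2 + 5*y + 6)/(y^3 - 6*y^2 - 31*y + 120)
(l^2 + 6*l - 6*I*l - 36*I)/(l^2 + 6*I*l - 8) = (l^2 + 6*l*(1 - I) - 36*I)/(l^2 + 6*I*l - 8)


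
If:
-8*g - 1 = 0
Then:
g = -1/8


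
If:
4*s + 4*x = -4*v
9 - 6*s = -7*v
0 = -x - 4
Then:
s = 37/13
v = 15/13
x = -4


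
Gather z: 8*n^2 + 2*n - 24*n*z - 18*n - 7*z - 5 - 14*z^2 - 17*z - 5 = 8*n^2 - 16*n - 14*z^2 + z*(-24*n - 24) - 10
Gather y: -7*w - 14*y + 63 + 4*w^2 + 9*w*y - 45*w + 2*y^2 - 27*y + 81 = 4*w^2 - 52*w + 2*y^2 + y*(9*w - 41) + 144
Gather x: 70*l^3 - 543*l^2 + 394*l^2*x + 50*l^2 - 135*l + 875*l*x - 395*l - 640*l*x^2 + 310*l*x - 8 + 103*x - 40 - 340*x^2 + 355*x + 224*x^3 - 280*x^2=70*l^3 - 493*l^2 - 530*l + 224*x^3 + x^2*(-640*l - 620) + x*(394*l^2 + 1185*l + 458) - 48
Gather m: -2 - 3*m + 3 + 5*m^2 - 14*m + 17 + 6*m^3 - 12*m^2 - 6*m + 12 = 6*m^3 - 7*m^2 - 23*m + 30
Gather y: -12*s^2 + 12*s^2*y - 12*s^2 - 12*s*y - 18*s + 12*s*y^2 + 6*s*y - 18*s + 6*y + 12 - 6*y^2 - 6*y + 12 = -24*s^2 - 36*s + y^2*(12*s - 6) + y*(12*s^2 - 6*s) + 24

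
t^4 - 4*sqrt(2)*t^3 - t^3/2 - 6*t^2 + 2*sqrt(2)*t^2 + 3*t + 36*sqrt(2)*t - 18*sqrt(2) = (t - 1/2)*(t - 3*sqrt(2))^2*(t + 2*sqrt(2))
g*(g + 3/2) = g^2 + 3*g/2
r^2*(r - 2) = r^3 - 2*r^2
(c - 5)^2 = c^2 - 10*c + 25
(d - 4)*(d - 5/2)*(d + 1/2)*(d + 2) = d^4 - 4*d^3 - 21*d^2/4 + 37*d/2 + 10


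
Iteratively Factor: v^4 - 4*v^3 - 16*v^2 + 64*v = (v + 4)*(v^3 - 8*v^2 + 16*v) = (v - 4)*(v + 4)*(v^2 - 4*v) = v*(v - 4)*(v + 4)*(v - 4)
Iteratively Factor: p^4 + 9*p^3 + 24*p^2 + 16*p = (p + 4)*(p^3 + 5*p^2 + 4*p) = p*(p + 4)*(p^2 + 5*p + 4) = p*(p + 1)*(p + 4)*(p + 4)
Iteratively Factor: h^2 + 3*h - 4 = (h + 4)*(h - 1)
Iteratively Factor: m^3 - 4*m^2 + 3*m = (m)*(m^2 - 4*m + 3) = m*(m - 3)*(m - 1)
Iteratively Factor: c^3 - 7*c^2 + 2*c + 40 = (c - 5)*(c^2 - 2*c - 8) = (c - 5)*(c + 2)*(c - 4)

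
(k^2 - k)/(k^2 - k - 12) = k*(1 - k)/(-k^2 + k + 12)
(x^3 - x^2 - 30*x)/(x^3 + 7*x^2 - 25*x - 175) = x*(x - 6)/(x^2 + 2*x - 35)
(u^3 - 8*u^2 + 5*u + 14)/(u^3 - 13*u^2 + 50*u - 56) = (u + 1)/(u - 4)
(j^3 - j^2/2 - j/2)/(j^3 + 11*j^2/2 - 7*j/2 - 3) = j/(j + 6)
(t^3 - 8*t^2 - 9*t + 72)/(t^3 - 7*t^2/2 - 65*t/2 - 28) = 2*(t^2 - 9)/(2*t^2 + 9*t + 7)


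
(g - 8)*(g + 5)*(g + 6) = g^3 + 3*g^2 - 58*g - 240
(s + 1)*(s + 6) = s^2 + 7*s + 6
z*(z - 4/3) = z^2 - 4*z/3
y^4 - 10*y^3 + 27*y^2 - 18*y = y*(y - 6)*(y - 3)*(y - 1)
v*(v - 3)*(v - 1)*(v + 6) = v^4 + 2*v^3 - 21*v^2 + 18*v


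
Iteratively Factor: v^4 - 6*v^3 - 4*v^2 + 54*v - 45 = (v + 3)*(v^3 - 9*v^2 + 23*v - 15) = (v - 1)*(v + 3)*(v^2 - 8*v + 15) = (v - 5)*(v - 1)*(v + 3)*(v - 3)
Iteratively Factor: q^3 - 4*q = (q + 2)*(q^2 - 2*q) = q*(q + 2)*(q - 2)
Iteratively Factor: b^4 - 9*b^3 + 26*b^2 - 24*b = (b - 2)*(b^3 - 7*b^2 + 12*b) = (b - 4)*(b - 2)*(b^2 - 3*b) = b*(b - 4)*(b - 2)*(b - 3)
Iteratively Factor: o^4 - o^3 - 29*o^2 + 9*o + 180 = (o + 4)*(o^3 - 5*o^2 - 9*o + 45) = (o - 5)*(o + 4)*(o^2 - 9) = (o - 5)*(o - 3)*(o + 4)*(o + 3)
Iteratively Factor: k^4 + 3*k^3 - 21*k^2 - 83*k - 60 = (k - 5)*(k^3 + 8*k^2 + 19*k + 12) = (k - 5)*(k + 1)*(k^2 + 7*k + 12) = (k - 5)*(k + 1)*(k + 4)*(k + 3)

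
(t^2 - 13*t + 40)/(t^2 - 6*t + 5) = (t - 8)/(t - 1)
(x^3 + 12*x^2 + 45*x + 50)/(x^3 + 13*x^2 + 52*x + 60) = (x + 5)/(x + 6)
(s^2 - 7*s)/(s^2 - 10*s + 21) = s/(s - 3)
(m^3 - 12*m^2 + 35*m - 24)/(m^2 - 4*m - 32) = (m^2 - 4*m + 3)/(m + 4)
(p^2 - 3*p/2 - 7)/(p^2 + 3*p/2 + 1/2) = (2*p^2 - 3*p - 14)/(2*p^2 + 3*p + 1)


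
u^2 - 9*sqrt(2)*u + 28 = (u - 7*sqrt(2))*(u - 2*sqrt(2))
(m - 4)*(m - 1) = m^2 - 5*m + 4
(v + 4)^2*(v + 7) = v^3 + 15*v^2 + 72*v + 112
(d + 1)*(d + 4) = d^2 + 5*d + 4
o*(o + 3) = o^2 + 3*o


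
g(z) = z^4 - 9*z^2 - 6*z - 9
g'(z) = 4*z^3 - 18*z - 6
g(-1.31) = -13.64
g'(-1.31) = 8.59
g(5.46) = 578.67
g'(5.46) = 546.81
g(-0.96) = -10.69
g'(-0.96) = 7.74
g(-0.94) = -10.53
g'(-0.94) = 7.60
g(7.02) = 1933.91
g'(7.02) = 1251.43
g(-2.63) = -7.63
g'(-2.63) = -31.43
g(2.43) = -41.86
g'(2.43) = 7.66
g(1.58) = -34.72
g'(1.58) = -18.66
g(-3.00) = 9.00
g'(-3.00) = -60.00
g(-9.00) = 5877.00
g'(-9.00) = -2760.00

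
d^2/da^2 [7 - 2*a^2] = -4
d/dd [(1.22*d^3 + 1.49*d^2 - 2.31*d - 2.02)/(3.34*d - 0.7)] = (8.1496*d^3 + 2.4146*d^2 - 2.086*d + 8.3638)/(11.1556*d^2 - 4.676*d + 0.49)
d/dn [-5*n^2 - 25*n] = -10*n - 25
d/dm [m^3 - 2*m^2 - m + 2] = 3*m^2 - 4*m - 1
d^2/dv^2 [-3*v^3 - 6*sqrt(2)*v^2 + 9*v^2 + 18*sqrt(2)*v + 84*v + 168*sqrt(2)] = -18*v - 12*sqrt(2) + 18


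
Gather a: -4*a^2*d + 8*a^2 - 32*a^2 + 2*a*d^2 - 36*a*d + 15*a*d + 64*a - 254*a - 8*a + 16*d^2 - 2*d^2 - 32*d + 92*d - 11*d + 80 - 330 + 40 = a^2*(-4*d - 24) + a*(2*d^2 - 21*d - 198) + 14*d^2 + 49*d - 210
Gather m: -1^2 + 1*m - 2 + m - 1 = 2*m - 4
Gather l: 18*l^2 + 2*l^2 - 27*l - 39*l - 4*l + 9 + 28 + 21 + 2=20*l^2 - 70*l + 60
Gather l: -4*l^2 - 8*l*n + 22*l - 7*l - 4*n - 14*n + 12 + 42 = -4*l^2 + l*(15 - 8*n) - 18*n + 54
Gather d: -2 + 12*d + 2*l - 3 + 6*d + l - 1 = 18*d + 3*l - 6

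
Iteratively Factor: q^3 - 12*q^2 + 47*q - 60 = (q - 3)*(q^2 - 9*q + 20) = (q - 5)*(q - 3)*(q - 4)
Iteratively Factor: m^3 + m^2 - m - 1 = (m + 1)*(m^2 - 1) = (m - 1)*(m + 1)*(m + 1)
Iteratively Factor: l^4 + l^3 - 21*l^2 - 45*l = (l + 3)*(l^3 - 2*l^2 - 15*l) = l*(l + 3)*(l^2 - 2*l - 15) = l*(l - 5)*(l + 3)*(l + 3)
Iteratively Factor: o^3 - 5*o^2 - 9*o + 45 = (o - 3)*(o^2 - 2*o - 15) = (o - 5)*(o - 3)*(o + 3)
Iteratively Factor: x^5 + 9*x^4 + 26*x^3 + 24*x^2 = (x + 2)*(x^4 + 7*x^3 + 12*x^2) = (x + 2)*(x + 4)*(x^3 + 3*x^2) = (x + 2)*(x + 3)*(x + 4)*(x^2) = x*(x + 2)*(x + 3)*(x + 4)*(x)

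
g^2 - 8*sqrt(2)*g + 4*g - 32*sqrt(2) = (g + 4)*(g - 8*sqrt(2))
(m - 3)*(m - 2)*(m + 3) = m^3 - 2*m^2 - 9*m + 18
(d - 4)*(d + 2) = d^2 - 2*d - 8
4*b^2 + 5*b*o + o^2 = (b + o)*(4*b + o)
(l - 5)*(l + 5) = l^2 - 25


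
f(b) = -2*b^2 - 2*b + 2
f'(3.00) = -14.00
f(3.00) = -22.00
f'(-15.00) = 58.00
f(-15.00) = -418.00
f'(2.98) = -13.92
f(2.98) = -21.72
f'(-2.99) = 9.96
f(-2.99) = -9.90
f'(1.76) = -9.04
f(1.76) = -7.72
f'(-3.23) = 10.92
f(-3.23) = -12.41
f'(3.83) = -17.32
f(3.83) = -35.00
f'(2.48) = -11.92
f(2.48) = -15.26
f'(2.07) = -10.28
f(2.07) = -10.71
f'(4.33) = -19.32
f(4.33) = -44.16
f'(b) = -4*b - 2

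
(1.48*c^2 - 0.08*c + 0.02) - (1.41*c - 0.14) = 1.48*c^2 - 1.49*c + 0.16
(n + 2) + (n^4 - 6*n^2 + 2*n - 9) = n^4 - 6*n^2 + 3*n - 7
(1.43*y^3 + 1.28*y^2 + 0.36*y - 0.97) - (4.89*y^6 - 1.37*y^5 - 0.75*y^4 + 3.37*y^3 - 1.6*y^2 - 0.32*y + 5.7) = -4.89*y^6 + 1.37*y^5 + 0.75*y^4 - 1.94*y^3 + 2.88*y^2 + 0.68*y - 6.67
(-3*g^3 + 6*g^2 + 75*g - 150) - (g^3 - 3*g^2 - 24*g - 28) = -4*g^3 + 9*g^2 + 99*g - 122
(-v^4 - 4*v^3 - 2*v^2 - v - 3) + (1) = -v^4 - 4*v^3 - 2*v^2 - v - 2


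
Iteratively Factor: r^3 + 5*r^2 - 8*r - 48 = (r - 3)*(r^2 + 8*r + 16) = (r - 3)*(r + 4)*(r + 4)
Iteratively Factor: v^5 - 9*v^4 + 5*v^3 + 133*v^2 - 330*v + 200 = (v - 2)*(v^4 - 7*v^3 - 9*v^2 + 115*v - 100) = (v - 2)*(v - 1)*(v^3 - 6*v^2 - 15*v + 100) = (v - 5)*(v - 2)*(v - 1)*(v^2 - v - 20) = (v - 5)*(v - 2)*(v - 1)*(v + 4)*(v - 5)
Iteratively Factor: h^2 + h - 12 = (h - 3)*(h + 4)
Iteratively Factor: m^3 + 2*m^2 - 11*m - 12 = (m + 4)*(m^2 - 2*m - 3) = (m + 1)*(m + 4)*(m - 3)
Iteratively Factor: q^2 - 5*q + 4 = (q - 1)*(q - 4)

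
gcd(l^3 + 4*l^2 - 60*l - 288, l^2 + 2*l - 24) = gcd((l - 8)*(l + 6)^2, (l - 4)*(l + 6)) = l + 6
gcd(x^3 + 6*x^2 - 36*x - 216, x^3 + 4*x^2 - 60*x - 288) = x^2 + 12*x + 36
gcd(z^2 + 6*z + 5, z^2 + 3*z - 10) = z + 5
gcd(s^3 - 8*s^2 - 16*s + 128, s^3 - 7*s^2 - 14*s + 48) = s - 8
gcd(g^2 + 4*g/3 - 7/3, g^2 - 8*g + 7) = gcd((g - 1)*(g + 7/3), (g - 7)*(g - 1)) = g - 1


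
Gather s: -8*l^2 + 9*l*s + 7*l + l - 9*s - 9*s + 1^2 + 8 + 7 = -8*l^2 + 8*l + s*(9*l - 18) + 16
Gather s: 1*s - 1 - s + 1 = 0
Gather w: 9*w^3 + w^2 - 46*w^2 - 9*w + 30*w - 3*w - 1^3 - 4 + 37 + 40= 9*w^3 - 45*w^2 + 18*w + 72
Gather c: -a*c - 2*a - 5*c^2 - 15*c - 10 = -2*a - 5*c^2 + c*(-a - 15) - 10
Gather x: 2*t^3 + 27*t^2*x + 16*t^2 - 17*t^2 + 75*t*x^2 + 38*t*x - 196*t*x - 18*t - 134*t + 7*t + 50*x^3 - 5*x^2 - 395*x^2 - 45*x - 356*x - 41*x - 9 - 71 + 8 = 2*t^3 - t^2 - 145*t + 50*x^3 + x^2*(75*t - 400) + x*(27*t^2 - 158*t - 442) - 72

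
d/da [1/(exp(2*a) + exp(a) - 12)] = (-2*exp(a) - 1)*exp(a)/(exp(2*a) + exp(a) - 12)^2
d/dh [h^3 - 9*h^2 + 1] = 3*h*(h - 6)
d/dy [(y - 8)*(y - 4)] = 2*y - 12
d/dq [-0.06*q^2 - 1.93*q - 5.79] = -0.12*q - 1.93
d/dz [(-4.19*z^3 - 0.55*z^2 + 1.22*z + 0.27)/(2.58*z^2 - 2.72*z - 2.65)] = (-10.8102*z^4 + 22.7936*z^3 + 31.6589*z^2 + 1.5218*z - 2.4986)/(6.6564*z^4 - 14.0352*z^3 - 6.2756*z^2 + 14.416*z + 7.0225)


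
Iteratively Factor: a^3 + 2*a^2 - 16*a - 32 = (a + 2)*(a^2 - 16) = (a + 2)*(a + 4)*(a - 4)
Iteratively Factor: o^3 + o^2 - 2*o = (o)*(o^2 + o - 2) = o*(o + 2)*(o - 1)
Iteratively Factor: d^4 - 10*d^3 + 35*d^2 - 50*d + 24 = (d - 4)*(d^3 - 6*d^2 + 11*d - 6) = (d - 4)*(d - 3)*(d^2 - 3*d + 2) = (d - 4)*(d - 3)*(d - 1)*(d - 2)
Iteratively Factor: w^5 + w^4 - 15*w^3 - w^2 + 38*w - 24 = (w - 3)*(w^4 + 4*w^3 - 3*w^2 - 10*w + 8) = (w - 3)*(w + 2)*(w^3 + 2*w^2 - 7*w + 4) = (w - 3)*(w - 1)*(w + 2)*(w^2 + 3*w - 4) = (w - 3)*(w - 1)^2*(w + 2)*(w + 4)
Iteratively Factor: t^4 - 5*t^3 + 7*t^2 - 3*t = (t - 3)*(t^3 - 2*t^2 + t) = (t - 3)*(t - 1)*(t^2 - t) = t*(t - 3)*(t - 1)*(t - 1)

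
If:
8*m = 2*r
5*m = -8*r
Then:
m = 0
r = 0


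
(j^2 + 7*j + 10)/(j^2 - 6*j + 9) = (j^2 + 7*j + 10)/(j^2 - 6*j + 9)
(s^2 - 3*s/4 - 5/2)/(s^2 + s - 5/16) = 4*(s - 2)/(4*s - 1)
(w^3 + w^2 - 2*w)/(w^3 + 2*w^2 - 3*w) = (w + 2)/(w + 3)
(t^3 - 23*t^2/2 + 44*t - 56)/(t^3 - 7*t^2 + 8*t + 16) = (t - 7/2)/(t + 1)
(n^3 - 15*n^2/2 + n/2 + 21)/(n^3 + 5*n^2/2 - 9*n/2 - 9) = (n - 7)/(n + 3)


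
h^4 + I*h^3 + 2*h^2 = h^2*(h - I)*(h + 2*I)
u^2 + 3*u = u*(u + 3)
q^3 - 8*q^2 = q^2*(q - 8)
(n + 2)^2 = n^2 + 4*n + 4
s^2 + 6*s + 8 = (s + 2)*(s + 4)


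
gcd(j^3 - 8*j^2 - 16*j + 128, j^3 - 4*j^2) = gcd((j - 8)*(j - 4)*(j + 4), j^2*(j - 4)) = j - 4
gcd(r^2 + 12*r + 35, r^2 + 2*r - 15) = r + 5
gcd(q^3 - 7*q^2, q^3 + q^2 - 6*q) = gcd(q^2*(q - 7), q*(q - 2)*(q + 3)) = q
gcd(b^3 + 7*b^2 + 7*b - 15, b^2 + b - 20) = b + 5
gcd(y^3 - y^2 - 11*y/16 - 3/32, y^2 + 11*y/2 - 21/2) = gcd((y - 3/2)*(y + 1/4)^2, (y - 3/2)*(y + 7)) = y - 3/2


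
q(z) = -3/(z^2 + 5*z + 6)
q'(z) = -3*(-2*z - 5)/(z^2 + 5*z + 6)^2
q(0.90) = -0.27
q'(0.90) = 0.16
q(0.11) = -0.46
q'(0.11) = 0.36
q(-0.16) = -0.57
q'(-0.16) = 0.51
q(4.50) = -0.06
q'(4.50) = 0.02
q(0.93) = -0.26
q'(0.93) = 0.16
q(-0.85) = -1.21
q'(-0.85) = 1.62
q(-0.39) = -0.71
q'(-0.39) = 0.72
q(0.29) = -0.40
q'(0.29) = 0.29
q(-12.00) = -0.03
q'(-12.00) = -0.00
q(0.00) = -0.50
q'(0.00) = 0.42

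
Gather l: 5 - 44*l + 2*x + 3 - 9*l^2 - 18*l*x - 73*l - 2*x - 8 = -9*l^2 + l*(-18*x - 117)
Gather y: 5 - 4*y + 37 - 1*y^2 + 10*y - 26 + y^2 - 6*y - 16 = 0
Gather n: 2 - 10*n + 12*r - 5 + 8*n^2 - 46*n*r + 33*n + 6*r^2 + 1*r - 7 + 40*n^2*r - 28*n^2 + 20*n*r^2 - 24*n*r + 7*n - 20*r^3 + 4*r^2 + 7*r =n^2*(40*r - 20) + n*(20*r^2 - 70*r + 30) - 20*r^3 + 10*r^2 + 20*r - 10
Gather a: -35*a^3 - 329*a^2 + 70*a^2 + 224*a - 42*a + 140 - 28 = -35*a^3 - 259*a^2 + 182*a + 112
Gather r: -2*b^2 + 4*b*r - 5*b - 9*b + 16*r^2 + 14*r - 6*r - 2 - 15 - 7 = -2*b^2 - 14*b + 16*r^2 + r*(4*b + 8) - 24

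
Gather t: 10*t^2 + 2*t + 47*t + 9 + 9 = 10*t^2 + 49*t + 18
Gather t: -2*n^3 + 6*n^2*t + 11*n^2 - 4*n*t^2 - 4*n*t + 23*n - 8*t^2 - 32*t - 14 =-2*n^3 + 11*n^2 + 23*n + t^2*(-4*n - 8) + t*(6*n^2 - 4*n - 32) - 14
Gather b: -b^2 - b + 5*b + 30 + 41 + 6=-b^2 + 4*b + 77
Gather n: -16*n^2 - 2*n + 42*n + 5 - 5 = -16*n^2 + 40*n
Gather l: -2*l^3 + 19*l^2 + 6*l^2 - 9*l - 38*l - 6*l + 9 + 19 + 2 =-2*l^3 + 25*l^2 - 53*l + 30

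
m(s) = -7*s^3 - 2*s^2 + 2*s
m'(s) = -21*s^2 - 4*s + 2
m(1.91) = -52.25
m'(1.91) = -82.25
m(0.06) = 0.11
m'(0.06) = 1.68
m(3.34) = -276.45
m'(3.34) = -245.63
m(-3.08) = 179.39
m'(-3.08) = -184.89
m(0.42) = -0.03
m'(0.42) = -3.38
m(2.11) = -70.44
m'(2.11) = -99.93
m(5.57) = -1260.57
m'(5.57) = -671.80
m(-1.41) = 12.83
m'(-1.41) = -34.11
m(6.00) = -1572.00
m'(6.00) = -778.00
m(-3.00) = 165.00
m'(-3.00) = -175.00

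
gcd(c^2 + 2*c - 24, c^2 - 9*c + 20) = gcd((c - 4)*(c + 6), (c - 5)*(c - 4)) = c - 4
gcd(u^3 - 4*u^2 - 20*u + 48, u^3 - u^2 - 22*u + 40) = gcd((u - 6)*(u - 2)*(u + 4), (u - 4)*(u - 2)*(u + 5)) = u - 2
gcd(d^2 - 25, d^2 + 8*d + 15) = d + 5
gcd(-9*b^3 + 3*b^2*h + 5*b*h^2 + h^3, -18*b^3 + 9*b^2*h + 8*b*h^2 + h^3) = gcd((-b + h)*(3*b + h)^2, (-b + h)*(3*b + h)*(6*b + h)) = 3*b^2 - 2*b*h - h^2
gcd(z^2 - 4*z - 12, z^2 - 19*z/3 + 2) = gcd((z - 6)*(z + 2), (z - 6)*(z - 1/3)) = z - 6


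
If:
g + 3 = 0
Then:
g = -3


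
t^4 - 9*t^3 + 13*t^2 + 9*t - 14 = (t - 7)*(t - 2)*(t - 1)*(t + 1)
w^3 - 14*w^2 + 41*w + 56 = (w - 8)*(w - 7)*(w + 1)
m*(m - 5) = m^2 - 5*m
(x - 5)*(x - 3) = x^2 - 8*x + 15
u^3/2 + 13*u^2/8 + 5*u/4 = u*(u/2 + 1)*(u + 5/4)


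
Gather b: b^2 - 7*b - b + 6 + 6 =b^2 - 8*b + 12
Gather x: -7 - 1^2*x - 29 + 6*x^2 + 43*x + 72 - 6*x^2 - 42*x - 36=0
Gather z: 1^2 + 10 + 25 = 36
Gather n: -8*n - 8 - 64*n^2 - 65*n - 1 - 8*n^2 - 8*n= -72*n^2 - 81*n - 9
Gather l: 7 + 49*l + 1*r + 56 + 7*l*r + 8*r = l*(7*r + 49) + 9*r + 63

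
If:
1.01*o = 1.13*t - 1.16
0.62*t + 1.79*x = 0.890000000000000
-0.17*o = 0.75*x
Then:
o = 1.71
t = 2.55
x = -0.39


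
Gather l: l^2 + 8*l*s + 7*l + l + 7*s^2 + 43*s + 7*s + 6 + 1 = l^2 + l*(8*s + 8) + 7*s^2 + 50*s + 7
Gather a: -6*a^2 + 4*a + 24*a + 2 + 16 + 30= -6*a^2 + 28*a + 48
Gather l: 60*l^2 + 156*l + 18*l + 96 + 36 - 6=60*l^2 + 174*l + 126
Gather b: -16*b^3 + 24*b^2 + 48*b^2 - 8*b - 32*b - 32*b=-16*b^3 + 72*b^2 - 72*b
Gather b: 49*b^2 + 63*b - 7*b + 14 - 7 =49*b^2 + 56*b + 7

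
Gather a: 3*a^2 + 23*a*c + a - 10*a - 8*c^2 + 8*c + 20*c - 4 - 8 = 3*a^2 + a*(23*c - 9) - 8*c^2 + 28*c - 12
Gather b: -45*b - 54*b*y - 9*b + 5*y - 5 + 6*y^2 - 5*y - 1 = b*(-54*y - 54) + 6*y^2 - 6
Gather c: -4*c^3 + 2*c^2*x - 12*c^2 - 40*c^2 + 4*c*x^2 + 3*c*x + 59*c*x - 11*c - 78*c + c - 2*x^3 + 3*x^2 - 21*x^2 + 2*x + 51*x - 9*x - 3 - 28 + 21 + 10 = -4*c^3 + c^2*(2*x - 52) + c*(4*x^2 + 62*x - 88) - 2*x^3 - 18*x^2 + 44*x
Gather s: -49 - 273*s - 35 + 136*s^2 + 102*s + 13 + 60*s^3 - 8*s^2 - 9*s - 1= 60*s^3 + 128*s^2 - 180*s - 72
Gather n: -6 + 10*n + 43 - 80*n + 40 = 77 - 70*n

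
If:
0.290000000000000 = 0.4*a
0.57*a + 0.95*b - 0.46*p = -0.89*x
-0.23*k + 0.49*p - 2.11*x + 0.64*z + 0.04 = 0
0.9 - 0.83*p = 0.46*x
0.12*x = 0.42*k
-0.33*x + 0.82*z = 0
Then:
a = 0.72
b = -0.22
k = 0.07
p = 0.94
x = 0.26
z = 0.11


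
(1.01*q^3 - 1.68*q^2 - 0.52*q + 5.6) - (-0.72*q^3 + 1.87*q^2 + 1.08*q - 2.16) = 1.73*q^3 - 3.55*q^2 - 1.6*q + 7.76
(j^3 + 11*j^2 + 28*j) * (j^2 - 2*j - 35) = j^5 + 9*j^4 - 29*j^3 - 441*j^2 - 980*j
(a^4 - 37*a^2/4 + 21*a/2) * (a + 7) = a^5 + 7*a^4 - 37*a^3/4 - 217*a^2/4 + 147*a/2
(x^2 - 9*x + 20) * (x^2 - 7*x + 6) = x^4 - 16*x^3 + 89*x^2 - 194*x + 120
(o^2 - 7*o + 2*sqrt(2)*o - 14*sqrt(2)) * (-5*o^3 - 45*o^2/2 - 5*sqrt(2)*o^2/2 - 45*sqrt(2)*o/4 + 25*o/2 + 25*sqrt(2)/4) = -5*o^5 - 25*sqrt(2)*o^4/2 + 25*o^4/2 + 125*sqrt(2)*o^3/4 + 160*o^3 - 125*o^2/2 + 425*sqrt(2)*o^2 - 875*sqrt(2)*o/4 + 340*o - 175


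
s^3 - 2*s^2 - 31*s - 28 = (s - 7)*(s + 1)*(s + 4)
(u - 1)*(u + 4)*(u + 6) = u^3 + 9*u^2 + 14*u - 24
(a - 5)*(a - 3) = a^2 - 8*a + 15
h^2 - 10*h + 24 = (h - 6)*(h - 4)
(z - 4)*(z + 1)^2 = z^3 - 2*z^2 - 7*z - 4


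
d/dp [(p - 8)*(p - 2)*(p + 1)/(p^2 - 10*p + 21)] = (p^4 - 20*p^3 + 147*p^2 - 410*p + 286)/(p^4 - 20*p^3 + 142*p^2 - 420*p + 441)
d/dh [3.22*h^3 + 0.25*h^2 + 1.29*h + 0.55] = 9.66*h^2 + 0.5*h + 1.29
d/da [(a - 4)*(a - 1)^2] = 3*(a - 3)*(a - 1)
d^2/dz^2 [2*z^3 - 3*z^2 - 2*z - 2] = 12*z - 6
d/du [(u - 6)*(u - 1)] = 2*u - 7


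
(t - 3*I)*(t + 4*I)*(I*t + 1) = I*t^3 + 13*I*t + 12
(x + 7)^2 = x^2 + 14*x + 49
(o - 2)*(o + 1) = o^2 - o - 2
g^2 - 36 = (g - 6)*(g + 6)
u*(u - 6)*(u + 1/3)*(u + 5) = u^4 - 2*u^3/3 - 91*u^2/3 - 10*u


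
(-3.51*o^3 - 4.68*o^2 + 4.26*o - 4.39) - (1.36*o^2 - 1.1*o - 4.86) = -3.51*o^3 - 6.04*o^2 + 5.36*o + 0.470000000000001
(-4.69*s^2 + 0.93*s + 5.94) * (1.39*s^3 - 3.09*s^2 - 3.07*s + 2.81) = -6.5191*s^5 + 15.7848*s^4 + 19.7812*s^3 - 34.3886*s^2 - 15.6225*s + 16.6914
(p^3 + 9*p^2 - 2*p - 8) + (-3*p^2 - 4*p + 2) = p^3 + 6*p^2 - 6*p - 6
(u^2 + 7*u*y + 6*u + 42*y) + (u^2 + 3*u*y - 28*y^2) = 2*u^2 + 10*u*y + 6*u - 28*y^2 + 42*y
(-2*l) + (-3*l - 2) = -5*l - 2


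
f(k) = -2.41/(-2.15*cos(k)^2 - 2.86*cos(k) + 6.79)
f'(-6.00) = 1.11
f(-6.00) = -1.17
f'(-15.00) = 0.01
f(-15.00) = -0.31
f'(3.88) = 0.01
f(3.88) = -0.31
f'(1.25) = 0.30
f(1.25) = -0.42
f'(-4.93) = 0.24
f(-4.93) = -0.40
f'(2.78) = -0.02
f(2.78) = -0.32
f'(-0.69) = -0.87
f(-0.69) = -0.73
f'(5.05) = -0.31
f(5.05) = -0.43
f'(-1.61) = -0.14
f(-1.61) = -0.35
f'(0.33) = 1.16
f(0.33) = -1.12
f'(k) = -2.41*(-4.3*sin(k)*cos(k) - 2.86*sin(k))/(-2.15*cos(k)^2 - 2.86*cos(k) + 6.79)^2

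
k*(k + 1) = k^2 + k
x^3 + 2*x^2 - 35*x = x*(x - 5)*(x + 7)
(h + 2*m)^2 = h^2 + 4*h*m + 4*m^2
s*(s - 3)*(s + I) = s^3 - 3*s^2 + I*s^2 - 3*I*s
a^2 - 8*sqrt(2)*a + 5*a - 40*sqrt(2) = (a + 5)*(a - 8*sqrt(2))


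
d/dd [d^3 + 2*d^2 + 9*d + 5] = 3*d^2 + 4*d + 9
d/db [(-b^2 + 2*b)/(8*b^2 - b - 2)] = (-15*b^2 + 4*b - 4)/(64*b^4 - 16*b^3 - 31*b^2 + 4*b + 4)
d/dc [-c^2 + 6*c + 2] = 6 - 2*c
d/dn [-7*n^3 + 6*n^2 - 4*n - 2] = -21*n^2 + 12*n - 4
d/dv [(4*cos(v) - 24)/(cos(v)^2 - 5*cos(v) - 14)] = 4*(cos(v)^2 - 12*cos(v) + 44)*sin(v)/(sin(v)^2 + 5*cos(v) + 13)^2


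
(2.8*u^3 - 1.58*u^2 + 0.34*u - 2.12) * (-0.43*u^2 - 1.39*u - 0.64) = -1.204*u^5 - 3.2126*u^4 + 0.258*u^3 + 1.4502*u^2 + 2.7292*u + 1.3568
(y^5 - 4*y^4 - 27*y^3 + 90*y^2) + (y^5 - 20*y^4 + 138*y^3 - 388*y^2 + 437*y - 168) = 2*y^5 - 24*y^4 + 111*y^3 - 298*y^2 + 437*y - 168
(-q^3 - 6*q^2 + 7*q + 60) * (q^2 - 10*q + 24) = -q^5 + 4*q^4 + 43*q^3 - 154*q^2 - 432*q + 1440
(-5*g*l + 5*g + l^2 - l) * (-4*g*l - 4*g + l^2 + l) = 20*g^2*l^2 - 20*g^2 - 9*g*l^3 + 9*g*l + l^4 - l^2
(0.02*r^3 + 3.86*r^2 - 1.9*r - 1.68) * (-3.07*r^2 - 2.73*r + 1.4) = -0.0614*r^5 - 11.9048*r^4 - 4.6768*r^3 + 15.7486*r^2 + 1.9264*r - 2.352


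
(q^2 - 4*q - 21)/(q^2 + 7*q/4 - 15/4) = 4*(q - 7)/(4*q - 5)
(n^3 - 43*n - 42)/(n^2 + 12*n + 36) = (n^2 - 6*n - 7)/(n + 6)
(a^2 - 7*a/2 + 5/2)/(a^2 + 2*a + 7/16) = 8*(2*a^2 - 7*a + 5)/(16*a^2 + 32*a + 7)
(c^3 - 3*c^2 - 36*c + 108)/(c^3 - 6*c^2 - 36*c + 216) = (c - 3)/(c - 6)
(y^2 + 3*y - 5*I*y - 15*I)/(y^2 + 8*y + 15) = (y - 5*I)/(y + 5)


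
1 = 1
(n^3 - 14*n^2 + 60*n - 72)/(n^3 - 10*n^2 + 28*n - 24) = (n - 6)/(n - 2)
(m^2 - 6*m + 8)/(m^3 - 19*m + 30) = (m - 4)/(m^2 + 2*m - 15)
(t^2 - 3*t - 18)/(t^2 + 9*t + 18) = (t - 6)/(t + 6)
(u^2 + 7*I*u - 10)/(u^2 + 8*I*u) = (u^2 + 7*I*u - 10)/(u*(u + 8*I))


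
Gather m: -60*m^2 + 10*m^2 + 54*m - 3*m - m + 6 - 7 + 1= -50*m^2 + 50*m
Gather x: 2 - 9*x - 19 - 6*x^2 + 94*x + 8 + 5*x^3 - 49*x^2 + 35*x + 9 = 5*x^3 - 55*x^2 + 120*x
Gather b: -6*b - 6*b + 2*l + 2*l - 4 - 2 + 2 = -12*b + 4*l - 4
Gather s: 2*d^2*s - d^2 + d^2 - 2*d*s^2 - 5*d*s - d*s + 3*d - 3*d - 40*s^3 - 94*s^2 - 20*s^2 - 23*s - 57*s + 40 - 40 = -40*s^3 + s^2*(-2*d - 114) + s*(2*d^2 - 6*d - 80)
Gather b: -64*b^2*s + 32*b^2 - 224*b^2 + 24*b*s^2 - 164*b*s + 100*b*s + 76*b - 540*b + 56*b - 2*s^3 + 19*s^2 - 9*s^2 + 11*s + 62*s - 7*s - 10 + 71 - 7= b^2*(-64*s - 192) + b*(24*s^2 - 64*s - 408) - 2*s^3 + 10*s^2 + 66*s + 54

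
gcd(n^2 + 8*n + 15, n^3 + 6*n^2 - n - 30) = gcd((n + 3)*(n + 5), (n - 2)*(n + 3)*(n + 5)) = n^2 + 8*n + 15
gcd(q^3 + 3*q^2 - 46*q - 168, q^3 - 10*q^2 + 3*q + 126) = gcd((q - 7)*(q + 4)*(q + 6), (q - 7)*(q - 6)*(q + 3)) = q - 7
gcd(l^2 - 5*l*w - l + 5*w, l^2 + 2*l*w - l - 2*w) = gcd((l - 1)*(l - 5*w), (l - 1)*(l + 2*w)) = l - 1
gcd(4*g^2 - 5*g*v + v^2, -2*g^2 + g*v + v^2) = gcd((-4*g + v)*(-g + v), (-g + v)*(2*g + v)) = -g + v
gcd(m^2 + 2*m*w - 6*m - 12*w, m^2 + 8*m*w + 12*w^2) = m + 2*w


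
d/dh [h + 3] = 1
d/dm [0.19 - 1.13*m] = -1.13000000000000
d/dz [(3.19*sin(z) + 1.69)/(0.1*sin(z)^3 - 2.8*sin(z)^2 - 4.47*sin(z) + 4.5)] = (-0.638*sin(z)^3 + 8.425*sin(z)^2 + 9.464*sin(z) + 21.9093)*cos(z)/(0.01*sin(z)^6 - 0.56*sin(z)^5 + 6.946*sin(z)^4 + 25.932*sin(z)^3 - 5.2191*sin(z)^2 - 40.23*sin(z) + 20.25)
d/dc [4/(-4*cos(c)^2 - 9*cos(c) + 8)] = -4*(8*cos(c) + 9)*sin(c)/(4*cos(c)^2 + 9*cos(c) - 8)^2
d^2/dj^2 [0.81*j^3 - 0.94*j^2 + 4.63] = 4.86*j - 1.88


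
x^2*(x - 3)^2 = x^4 - 6*x^3 + 9*x^2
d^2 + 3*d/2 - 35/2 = (d - 7/2)*(d + 5)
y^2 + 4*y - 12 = (y - 2)*(y + 6)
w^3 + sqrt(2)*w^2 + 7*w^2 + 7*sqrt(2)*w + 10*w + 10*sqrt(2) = (w + 2)*(w + 5)*(w + sqrt(2))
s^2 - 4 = (s - 2)*(s + 2)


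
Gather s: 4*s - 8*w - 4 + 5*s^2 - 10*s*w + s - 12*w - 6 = 5*s^2 + s*(5 - 10*w) - 20*w - 10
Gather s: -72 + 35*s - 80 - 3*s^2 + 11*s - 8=-3*s^2 + 46*s - 160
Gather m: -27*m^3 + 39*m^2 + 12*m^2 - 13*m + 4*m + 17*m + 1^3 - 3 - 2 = -27*m^3 + 51*m^2 + 8*m - 4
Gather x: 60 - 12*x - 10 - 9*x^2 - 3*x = -9*x^2 - 15*x + 50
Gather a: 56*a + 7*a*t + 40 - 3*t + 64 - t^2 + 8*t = a*(7*t + 56) - t^2 + 5*t + 104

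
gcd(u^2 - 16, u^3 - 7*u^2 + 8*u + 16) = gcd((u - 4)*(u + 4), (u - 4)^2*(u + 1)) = u - 4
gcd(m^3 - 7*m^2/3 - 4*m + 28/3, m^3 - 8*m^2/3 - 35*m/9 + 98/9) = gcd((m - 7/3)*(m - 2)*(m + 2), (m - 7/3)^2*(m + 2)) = m^2 - m/3 - 14/3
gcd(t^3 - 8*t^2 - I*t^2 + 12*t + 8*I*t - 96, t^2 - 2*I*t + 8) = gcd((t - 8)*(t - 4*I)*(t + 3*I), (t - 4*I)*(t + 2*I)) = t - 4*I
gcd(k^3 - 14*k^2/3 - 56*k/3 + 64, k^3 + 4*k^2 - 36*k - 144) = k^2 - 2*k - 24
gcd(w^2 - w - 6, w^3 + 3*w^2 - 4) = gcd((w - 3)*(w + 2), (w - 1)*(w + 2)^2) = w + 2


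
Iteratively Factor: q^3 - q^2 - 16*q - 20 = (q + 2)*(q^2 - 3*q - 10) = (q + 2)^2*(q - 5)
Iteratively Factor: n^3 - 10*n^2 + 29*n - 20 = (n - 4)*(n^2 - 6*n + 5) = (n - 4)*(n - 1)*(n - 5)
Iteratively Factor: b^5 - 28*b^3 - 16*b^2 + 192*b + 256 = (b - 4)*(b^4 + 4*b^3 - 12*b^2 - 64*b - 64) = (b - 4)^2*(b^3 + 8*b^2 + 20*b + 16) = (b - 4)^2*(b + 4)*(b^2 + 4*b + 4) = (b - 4)^2*(b + 2)*(b + 4)*(b + 2)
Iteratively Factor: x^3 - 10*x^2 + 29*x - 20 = (x - 1)*(x^2 - 9*x + 20) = (x - 5)*(x - 1)*(x - 4)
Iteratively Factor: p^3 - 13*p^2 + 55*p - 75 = (p - 5)*(p^2 - 8*p + 15) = (p - 5)^2*(p - 3)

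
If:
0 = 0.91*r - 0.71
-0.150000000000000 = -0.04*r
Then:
No Solution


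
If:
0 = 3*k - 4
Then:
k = 4/3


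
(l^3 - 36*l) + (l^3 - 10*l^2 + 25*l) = 2*l^3 - 10*l^2 - 11*l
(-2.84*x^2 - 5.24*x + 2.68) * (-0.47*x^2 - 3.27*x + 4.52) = 1.3348*x^4 + 11.7496*x^3 + 3.0384*x^2 - 32.4484*x + 12.1136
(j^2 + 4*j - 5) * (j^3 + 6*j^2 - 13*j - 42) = j^5 + 10*j^4 + 6*j^3 - 124*j^2 - 103*j + 210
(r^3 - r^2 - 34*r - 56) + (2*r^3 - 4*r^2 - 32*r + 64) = 3*r^3 - 5*r^2 - 66*r + 8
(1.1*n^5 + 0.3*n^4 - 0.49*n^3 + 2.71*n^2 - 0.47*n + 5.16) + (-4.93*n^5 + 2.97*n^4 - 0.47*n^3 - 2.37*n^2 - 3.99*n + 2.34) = -3.83*n^5 + 3.27*n^4 - 0.96*n^3 + 0.34*n^2 - 4.46*n + 7.5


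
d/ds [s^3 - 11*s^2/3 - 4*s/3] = 3*s^2 - 22*s/3 - 4/3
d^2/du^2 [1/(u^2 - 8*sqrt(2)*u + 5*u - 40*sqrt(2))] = 2*(-u^2 - 5*u + 8*sqrt(2)*u + (2*u - 8*sqrt(2) + 5)^2 + 40*sqrt(2))/(u^2 - 8*sqrt(2)*u + 5*u - 40*sqrt(2))^3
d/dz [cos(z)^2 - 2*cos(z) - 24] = 2*(1 - cos(z))*sin(z)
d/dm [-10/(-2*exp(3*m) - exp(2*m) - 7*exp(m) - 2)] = (-60*exp(2*m) - 20*exp(m) - 70)*exp(m)/(2*exp(3*m) + exp(2*m) + 7*exp(m) + 2)^2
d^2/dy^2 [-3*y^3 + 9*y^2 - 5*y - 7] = 18 - 18*y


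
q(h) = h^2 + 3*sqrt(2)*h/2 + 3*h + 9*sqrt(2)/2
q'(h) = 2*h + 3*sqrt(2)/2 + 3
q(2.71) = 27.59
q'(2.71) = 10.54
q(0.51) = 9.24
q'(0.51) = 6.14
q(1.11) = 13.28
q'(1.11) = 7.34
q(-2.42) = -0.17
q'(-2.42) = 0.28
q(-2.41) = -0.17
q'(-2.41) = 0.30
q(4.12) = 44.44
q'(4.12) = 13.36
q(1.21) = 14.02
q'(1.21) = 7.54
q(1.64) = 17.45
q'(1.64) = 8.40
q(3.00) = 30.73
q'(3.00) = 11.12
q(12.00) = 211.82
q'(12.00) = 29.12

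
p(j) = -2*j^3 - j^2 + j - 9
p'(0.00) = 1.00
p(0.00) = -9.00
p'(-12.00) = -839.00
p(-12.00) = 3291.00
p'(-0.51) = 0.46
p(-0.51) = -9.50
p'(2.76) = -50.23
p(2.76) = -55.91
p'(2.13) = -30.48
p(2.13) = -30.73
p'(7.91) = -390.23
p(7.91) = -1053.49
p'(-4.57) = -115.17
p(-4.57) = 156.43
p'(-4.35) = -103.84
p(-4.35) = 132.35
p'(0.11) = 0.71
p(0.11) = -8.90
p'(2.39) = -38.05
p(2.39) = -39.63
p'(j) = -6*j^2 - 2*j + 1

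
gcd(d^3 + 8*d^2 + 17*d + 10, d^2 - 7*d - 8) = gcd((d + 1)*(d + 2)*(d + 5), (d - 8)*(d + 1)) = d + 1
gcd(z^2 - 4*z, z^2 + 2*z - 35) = 1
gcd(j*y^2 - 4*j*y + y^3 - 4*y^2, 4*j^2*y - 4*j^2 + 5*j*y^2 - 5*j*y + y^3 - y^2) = j + y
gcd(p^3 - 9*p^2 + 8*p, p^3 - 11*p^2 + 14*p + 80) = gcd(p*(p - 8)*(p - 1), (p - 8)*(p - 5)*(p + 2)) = p - 8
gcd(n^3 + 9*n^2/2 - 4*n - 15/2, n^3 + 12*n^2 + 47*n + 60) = n + 5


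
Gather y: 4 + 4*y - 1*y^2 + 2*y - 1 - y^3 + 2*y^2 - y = -y^3 + y^2 + 5*y + 3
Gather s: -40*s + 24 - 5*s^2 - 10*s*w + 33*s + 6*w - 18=-5*s^2 + s*(-10*w - 7) + 6*w + 6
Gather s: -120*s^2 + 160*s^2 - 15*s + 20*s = 40*s^2 + 5*s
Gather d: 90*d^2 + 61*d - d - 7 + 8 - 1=90*d^2 + 60*d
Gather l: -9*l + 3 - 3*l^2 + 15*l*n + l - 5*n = -3*l^2 + l*(15*n - 8) - 5*n + 3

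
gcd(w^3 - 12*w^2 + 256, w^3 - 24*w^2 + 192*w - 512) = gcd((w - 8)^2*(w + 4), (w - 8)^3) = w^2 - 16*w + 64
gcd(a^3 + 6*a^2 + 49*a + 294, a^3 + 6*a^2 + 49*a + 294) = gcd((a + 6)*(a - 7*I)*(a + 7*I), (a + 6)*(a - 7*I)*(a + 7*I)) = a^3 + 6*a^2 + 49*a + 294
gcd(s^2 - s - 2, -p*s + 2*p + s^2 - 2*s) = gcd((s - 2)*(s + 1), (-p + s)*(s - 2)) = s - 2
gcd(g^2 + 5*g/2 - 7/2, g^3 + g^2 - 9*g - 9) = 1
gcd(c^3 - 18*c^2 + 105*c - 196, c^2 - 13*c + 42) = c - 7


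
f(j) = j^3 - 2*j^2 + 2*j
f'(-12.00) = 482.00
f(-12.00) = -2040.00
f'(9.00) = 209.00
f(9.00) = 585.00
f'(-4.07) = 67.97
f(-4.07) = -108.69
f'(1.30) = 1.87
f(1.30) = 1.42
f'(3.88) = 31.64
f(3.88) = 36.06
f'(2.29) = 8.57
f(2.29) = 6.10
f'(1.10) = 1.23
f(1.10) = 1.11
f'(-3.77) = 59.72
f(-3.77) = -89.55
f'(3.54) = 25.43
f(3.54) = 26.38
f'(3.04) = 17.56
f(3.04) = 15.69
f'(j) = 3*j^2 - 4*j + 2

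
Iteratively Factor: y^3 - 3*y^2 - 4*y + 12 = (y + 2)*(y^2 - 5*y + 6) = (y - 3)*(y + 2)*(y - 2)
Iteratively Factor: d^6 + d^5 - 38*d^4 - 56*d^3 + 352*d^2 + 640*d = (d - 5)*(d^5 + 6*d^4 - 8*d^3 - 96*d^2 - 128*d) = d*(d - 5)*(d^4 + 6*d^3 - 8*d^2 - 96*d - 128) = d*(d - 5)*(d + 4)*(d^3 + 2*d^2 - 16*d - 32) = d*(d - 5)*(d + 4)^2*(d^2 - 2*d - 8) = d*(d - 5)*(d + 2)*(d + 4)^2*(d - 4)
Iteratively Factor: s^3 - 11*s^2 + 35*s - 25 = (s - 5)*(s^2 - 6*s + 5) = (s - 5)^2*(s - 1)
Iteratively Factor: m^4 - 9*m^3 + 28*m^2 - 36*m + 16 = (m - 4)*(m^3 - 5*m^2 + 8*m - 4) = (m - 4)*(m - 2)*(m^2 - 3*m + 2) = (m - 4)*(m - 2)^2*(m - 1)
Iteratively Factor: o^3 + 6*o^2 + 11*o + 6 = (o + 3)*(o^2 + 3*o + 2) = (o + 1)*(o + 3)*(o + 2)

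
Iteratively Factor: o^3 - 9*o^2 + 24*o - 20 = (o - 5)*(o^2 - 4*o + 4) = (o - 5)*(o - 2)*(o - 2)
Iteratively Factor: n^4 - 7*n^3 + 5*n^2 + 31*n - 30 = (n - 5)*(n^3 - 2*n^2 - 5*n + 6) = (n - 5)*(n - 3)*(n^2 + n - 2) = (n - 5)*(n - 3)*(n + 2)*(n - 1)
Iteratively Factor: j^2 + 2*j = (j + 2)*(j)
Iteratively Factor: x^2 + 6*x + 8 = (x + 2)*(x + 4)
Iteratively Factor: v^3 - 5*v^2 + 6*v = (v - 3)*(v^2 - 2*v) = (v - 3)*(v - 2)*(v)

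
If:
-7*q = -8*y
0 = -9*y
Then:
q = 0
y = 0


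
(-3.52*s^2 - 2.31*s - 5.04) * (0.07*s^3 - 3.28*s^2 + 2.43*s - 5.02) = -0.2464*s^5 + 11.3839*s^4 - 1.3296*s^3 + 28.5883*s^2 - 0.651000000000002*s + 25.3008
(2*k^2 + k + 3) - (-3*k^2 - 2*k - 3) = 5*k^2 + 3*k + 6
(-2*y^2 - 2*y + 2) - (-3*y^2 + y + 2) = y^2 - 3*y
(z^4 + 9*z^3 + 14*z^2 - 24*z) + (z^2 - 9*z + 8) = z^4 + 9*z^3 + 15*z^2 - 33*z + 8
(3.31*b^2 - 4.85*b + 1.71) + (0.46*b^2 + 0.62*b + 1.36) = 3.77*b^2 - 4.23*b + 3.07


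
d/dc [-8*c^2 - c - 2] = -16*c - 1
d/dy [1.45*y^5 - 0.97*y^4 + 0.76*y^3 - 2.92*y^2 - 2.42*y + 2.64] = 7.25*y^4 - 3.88*y^3 + 2.28*y^2 - 5.84*y - 2.42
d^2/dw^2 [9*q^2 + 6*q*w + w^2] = 2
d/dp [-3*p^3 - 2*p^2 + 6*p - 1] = -9*p^2 - 4*p + 6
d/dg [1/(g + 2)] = -1/(g + 2)^2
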